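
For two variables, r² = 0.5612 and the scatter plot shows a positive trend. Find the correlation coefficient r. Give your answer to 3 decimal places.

|r| = √0.5612 = 0.749
The association is positive, so r = 0.749.

0.749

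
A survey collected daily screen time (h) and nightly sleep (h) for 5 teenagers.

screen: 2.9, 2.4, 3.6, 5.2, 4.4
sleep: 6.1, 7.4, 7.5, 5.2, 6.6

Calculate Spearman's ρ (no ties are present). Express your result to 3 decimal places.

Rank screen: 2, 1, 3, 5, 4
Rank sleep: 2, 4, 5, 1, 3
d = rank(screen) − rank(sleep): 0, -3, -2, 4, 1; Σd² = 30
ρ = 1 − 6Σd² / [n(n²−1)] = 1 − 6×30 / (5×24) = 1 − 180/120 ≈ -0.500

-0.500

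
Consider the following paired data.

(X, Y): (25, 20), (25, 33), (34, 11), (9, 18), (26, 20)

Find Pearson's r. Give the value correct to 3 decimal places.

n = 5, ΣX = 119, ΣY = 102, ΣX² = 3163, ΣY² = 2334, ΣXY = 2381
nΣXY − ΣXΣY = 11905 − 12138 = -233
nΣX² − (ΣX)² = 15815 − 14161 = 1654; nΣY² − (ΣY)² = 11670 − 10404 = 1266
r = -233 / √(1654 × 1266) = -233 / 1447.0536 ≈ -0.161

-0.161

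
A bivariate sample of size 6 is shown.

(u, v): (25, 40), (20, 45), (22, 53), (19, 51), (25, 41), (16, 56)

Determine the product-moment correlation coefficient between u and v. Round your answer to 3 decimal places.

n = 6, Σu = 127, Σv = 286, Σu² = 2751, Σv² = 13852, Σuv = 5956
nΣuv − ΣuΣv = 35736 − 36322 = -586
nΣu² − (Σu)² = 16506 − 16129 = 377; nΣv² − (Σv)² = 83112 − 81796 = 1316
r = -586 / √(377 × 1316) = -586 / 704.3664 ≈ -0.832

-0.832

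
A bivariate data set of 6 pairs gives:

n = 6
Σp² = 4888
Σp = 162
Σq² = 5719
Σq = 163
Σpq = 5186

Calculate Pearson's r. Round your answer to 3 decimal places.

0.964

r = (nΣpq − ΣpΣq) / √[(nΣp² − (Σp)²)(nΣq² − (Σq)²)]
Numerator: 6×5186 − 162×163 = 4710
Denominator: √[(29328 − 26244)(34314 − 26569)] = √[3084 × 7745] = 4887.2876
r = 4710 / 4887.2876 ≈ 0.964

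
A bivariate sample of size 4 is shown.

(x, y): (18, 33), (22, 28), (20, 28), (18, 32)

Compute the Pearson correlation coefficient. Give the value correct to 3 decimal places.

n = 4, Σx = 78, Σy = 121, Σx² = 1532, Σy² = 3681, Σxy = 2346
nΣxy − ΣxΣy = 9384 − 9438 = -54
nΣx² − (Σx)² = 6128 − 6084 = 44; nΣy² − (Σy)² = 14724 − 14641 = 83
r = -54 / √(44 × 83) = -54 / 60.4318 ≈ -0.894

-0.894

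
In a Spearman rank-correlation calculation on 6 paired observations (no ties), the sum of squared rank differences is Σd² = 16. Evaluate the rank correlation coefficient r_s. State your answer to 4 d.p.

ρ = 1 − 6Σd² / [n(n²−1)] = 1 − 6×16 / (6×35)
  = 1 − 96/210 = 1 − 0.45714 ≈ 0.5429

0.5429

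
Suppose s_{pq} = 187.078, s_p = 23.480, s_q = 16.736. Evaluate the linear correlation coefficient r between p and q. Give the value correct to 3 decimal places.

0.476

r = Cov(p,q) / (s_p · s_q) = 187.078 / (23.480 × 16.736)
  = 187.078 / 392.9613 ≈ 0.476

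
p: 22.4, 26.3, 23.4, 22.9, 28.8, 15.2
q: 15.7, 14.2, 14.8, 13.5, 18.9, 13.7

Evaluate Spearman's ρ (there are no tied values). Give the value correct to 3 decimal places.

0.486

Rank p: 2, 5, 4, 3, 6, 1
Rank q: 5, 3, 4, 1, 6, 2
d = rank(p) − rank(q): -3, 2, 0, 2, 0, -1; Σd² = 18
ρ = 1 − 6Σd² / [n(n²−1)] = 1 − 6×18 / (6×35) = 1 − 108/210 ≈ 0.486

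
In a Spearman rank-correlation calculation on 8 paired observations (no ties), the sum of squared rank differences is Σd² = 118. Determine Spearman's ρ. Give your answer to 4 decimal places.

ρ = 1 − 6Σd² / [n(n²−1)] = 1 − 6×118 / (8×63)
  = 1 − 708/504 = 1 − 1.40476 ≈ -0.4048

-0.4048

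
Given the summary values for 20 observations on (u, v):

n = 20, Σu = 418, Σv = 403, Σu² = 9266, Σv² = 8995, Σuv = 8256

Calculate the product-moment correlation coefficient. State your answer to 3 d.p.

-0.245

r = (nΣuv − ΣuΣv) / √[(nΣu² − (Σu)²)(nΣv² − (Σv)²)]
Numerator: 20×8256 − 418×403 = -3334
Denominator: √[(185320 − 174724)(179900 − 162409)] = √[10596 × 17491] = 13613.7664
r = -3334 / 13613.7664 ≈ -0.245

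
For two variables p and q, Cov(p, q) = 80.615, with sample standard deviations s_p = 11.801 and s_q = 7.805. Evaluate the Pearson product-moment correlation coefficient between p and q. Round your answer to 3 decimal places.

0.875

r = Cov(p,q) / (s_p · s_q) = 80.615 / (11.801 × 7.805)
  = 80.615 / 92.1068 ≈ 0.875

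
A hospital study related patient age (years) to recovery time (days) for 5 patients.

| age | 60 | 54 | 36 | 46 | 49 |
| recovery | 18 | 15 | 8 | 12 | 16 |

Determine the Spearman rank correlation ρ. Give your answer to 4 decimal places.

0.9000

Rank age: 5, 4, 1, 2, 3
Rank recovery: 5, 3, 1, 2, 4
d = rank(age) − rank(recovery): 0, 1, 0, 0, -1; Σd² = 2
ρ = 1 − 6Σd² / [n(n²−1)] = 1 − 6×2 / (5×24) = 1 − 12/120 ≈ 0.9000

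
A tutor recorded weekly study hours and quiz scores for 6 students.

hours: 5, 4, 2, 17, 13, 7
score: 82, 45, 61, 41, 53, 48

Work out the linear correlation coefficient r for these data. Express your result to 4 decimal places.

n = 6, Σx = 48, Σy = 330, Σx² = 552, Σy² = 19264, Σxy = 2434
nΣxy − ΣxΣy = 14604 − 15840 = -1236
nΣx² − (Σx)² = 3312 − 2304 = 1008; nΣy² − (Σy)² = 115584 − 108900 = 6684
r = -1236 / √(1008 × 6684) = -1236 / 2595.6641 ≈ -0.4762

-0.4762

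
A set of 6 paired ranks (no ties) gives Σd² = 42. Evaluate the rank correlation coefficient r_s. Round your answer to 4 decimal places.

ρ = 1 − 6Σd² / [n(n²−1)] = 1 − 6×42 / (6×35)
  = 1 − 252/210 = 1 − 1.20000 ≈ -0.2000

-0.2000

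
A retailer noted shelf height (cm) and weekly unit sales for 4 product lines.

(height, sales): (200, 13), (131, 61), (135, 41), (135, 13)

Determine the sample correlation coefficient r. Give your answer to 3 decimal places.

-0.579

n = 4, Σx = 601, Σy = 128, Σx² = 93611, Σy² = 5740, Σxy = 17881
nΣxy − ΣxΣy = 71524 − 76928 = -5404
nΣx² − (Σx)² = 374444 − 361201 = 13243; nΣy² − (Σy)² = 22960 − 16384 = 6576
r = -5404 / √(13243 × 6576) = -5404 / 9331.9863 ≈ -0.579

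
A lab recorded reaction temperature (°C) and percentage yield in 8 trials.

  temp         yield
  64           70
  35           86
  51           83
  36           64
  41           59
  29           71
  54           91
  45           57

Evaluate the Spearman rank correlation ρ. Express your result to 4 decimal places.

Rank temp: 8, 2, 6, 3, 4, 1, 7, 5
Rank yield: 4, 7, 6, 3, 2, 5, 8, 1
d = rank(temp) − rank(yield): 4, -5, 0, 0, 2, -4, -1, 4; Σd² = 78
ρ = 1 − 6Σd² / [n(n²−1)] = 1 − 6×78 / (8×63) = 1 − 468/504 ≈ 0.0714

0.0714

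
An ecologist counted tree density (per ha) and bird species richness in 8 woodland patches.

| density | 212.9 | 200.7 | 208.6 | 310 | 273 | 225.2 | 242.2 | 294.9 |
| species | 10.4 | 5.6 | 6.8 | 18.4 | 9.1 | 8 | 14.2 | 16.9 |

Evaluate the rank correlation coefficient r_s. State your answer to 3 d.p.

0.881

Rank density: 3, 1, 2, 8, 6, 4, 5, 7
Rank species: 5, 1, 2, 8, 4, 3, 6, 7
d = rank(density) − rank(species): -2, 0, 0, 0, 2, 1, -1, 0; Σd² = 10
ρ = 1 − 6Σd² / [n(n²−1)] = 1 − 6×10 / (8×63) = 1 − 60/504 ≈ 0.881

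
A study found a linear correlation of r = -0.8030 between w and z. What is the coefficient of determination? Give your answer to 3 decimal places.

r² = (-0.8030)² = 0.645

0.645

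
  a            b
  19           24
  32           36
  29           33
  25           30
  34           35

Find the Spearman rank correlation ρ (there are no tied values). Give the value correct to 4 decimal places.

0.9000

Rank a: 1, 4, 3, 2, 5
Rank b: 1, 5, 3, 2, 4
d = rank(a) − rank(b): 0, -1, 0, 0, 1; Σd² = 2
ρ = 1 − 6Σd² / [n(n²−1)] = 1 − 6×2 / (5×24) = 1 − 12/120 ≈ 0.9000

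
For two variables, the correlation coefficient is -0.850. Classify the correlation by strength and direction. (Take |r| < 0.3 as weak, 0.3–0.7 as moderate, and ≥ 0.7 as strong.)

strong negative

r = -0.850 < 0 so the relationship is negative.
|r| = 0.850, which falls in the strong range.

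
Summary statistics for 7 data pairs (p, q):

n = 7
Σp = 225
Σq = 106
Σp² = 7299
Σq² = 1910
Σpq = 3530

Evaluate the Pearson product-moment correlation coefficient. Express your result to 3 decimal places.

r = (nΣpq − ΣpΣq) / √[(nΣp² − (Σp)²)(nΣq² − (Σq)²)]
Numerator: 7×3530 − 225×106 = 860
Denominator: √[(51093 − 50625)(13370 − 11236)] = √[468 × 2134] = 999.3558
r = 860 / 999.3558 ≈ 0.861

0.861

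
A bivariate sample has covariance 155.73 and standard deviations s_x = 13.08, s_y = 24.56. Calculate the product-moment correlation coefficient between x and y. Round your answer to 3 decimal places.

0.485

r = Cov(x,y) / (s_x · s_y) = 155.73 / (13.08 × 24.56)
  = 155.73 / 321.2448 ≈ 0.485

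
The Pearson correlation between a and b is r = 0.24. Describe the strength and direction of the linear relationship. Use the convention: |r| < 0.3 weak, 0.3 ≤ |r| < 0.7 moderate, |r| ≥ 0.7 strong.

r = 0.24 > 0 so the relationship is positive.
|r| = 0.24, which falls in the weak range.

weak positive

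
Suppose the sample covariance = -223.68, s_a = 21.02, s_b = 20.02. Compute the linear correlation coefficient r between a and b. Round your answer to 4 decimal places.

r = Cov(a,b) / (s_a · s_b) = -223.68 / (21.02 × 20.02)
  = -223.68 / 420.8204 ≈ -0.5315

-0.5315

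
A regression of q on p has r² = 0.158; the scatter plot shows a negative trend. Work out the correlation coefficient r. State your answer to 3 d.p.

-0.397

|r| = √0.158 = 0.397
The association is negative, so r = −0.397.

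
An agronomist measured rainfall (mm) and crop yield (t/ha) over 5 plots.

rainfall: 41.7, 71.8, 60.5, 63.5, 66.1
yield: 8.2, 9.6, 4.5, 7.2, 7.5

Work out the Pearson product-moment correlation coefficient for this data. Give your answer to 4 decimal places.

n = 5, Σx = 303.6, Σy = 37, Σx² = 18955.84, Σy² = 287.74, Σxy = 2256.42
nΣxy − ΣxΣy = 11282.1 − 11233.2 = 48.9
nΣx² − (Σx)² = 94779.2 − 92172.96 = 2606.24; nΣy² − (Σy)² = 1438.7 − 1369 = 69.7
r = 48.9 / √(2606.24 × 69.7) = 48.9 / 426.2100 ≈ 0.1147

0.1147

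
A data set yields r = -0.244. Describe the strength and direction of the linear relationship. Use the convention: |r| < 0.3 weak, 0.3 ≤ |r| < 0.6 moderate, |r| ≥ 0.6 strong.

r = -0.244 < 0 so the relationship is negative.
|r| = 0.244, which falls in the weak range.

weak negative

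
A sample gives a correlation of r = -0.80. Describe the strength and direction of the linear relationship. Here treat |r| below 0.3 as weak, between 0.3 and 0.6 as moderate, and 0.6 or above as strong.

strong negative

r = -0.80 < 0 so the relationship is negative.
|r| = 0.80, which falls in the strong range.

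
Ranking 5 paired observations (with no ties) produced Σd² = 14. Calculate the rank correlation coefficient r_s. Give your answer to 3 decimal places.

ρ = 1 − 6Σd² / [n(n²−1)] = 1 − 6×14 / (5×24)
  = 1 − 84/120 = 1 − 0.7000 ≈ 0.300

0.300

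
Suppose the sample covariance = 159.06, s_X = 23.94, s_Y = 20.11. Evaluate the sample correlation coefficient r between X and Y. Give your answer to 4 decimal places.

0.3304

r = Cov(X,Y) / (s_X · s_Y) = 159.06 / (23.94 × 20.11)
  = 159.06 / 481.4334 ≈ 0.3304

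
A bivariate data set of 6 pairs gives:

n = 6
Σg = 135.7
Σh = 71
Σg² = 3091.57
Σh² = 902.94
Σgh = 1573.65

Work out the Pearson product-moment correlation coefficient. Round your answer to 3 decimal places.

r = (nΣgh − ΣgΣh) / √[(nΣg² − (Σg)²)(nΣh² − (Σh)²)]
Numerator: 6×1573.65 − 135.7×71 = -192.8
Denominator: √[(18549.42 − 18414.49)(5417.64 − 5041)] = √[134.93 × 376.64] = 225.4330
r = -192.8 / 225.4330 ≈ -0.855

-0.855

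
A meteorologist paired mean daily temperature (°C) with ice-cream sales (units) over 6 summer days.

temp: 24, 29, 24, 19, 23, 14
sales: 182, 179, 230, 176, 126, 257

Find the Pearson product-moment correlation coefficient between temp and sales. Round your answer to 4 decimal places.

n = 6, Σx = 133, Σy = 1150, Σx² = 3079, Σy² = 230966, Σxy = 24919
nΣxy − ΣxΣy = 149514 − 152950 = -3436
nΣx² − (Σx)² = 18474 − 17689 = 785; nΣy² − (Σy)² = 1385796 − 1322500 = 63296
r = -3436 / √(785 × 63296) = -3436 / 7048.9262 ≈ -0.4875

-0.4875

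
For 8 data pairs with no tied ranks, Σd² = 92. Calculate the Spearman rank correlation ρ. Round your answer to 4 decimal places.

-0.0952

ρ = 1 − 6Σd² / [n(n²−1)] = 1 − 6×92 / (8×63)
  = 1 − 552/504 = 1 − 1.09524 ≈ -0.0952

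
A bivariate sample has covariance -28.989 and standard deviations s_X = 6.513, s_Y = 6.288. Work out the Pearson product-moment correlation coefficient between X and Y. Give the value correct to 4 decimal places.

-0.7078

r = Cov(X,Y) / (s_X · s_Y) = -28.989 / (6.513 × 6.288)
  = -28.989 / 40.9537 ≈ -0.7078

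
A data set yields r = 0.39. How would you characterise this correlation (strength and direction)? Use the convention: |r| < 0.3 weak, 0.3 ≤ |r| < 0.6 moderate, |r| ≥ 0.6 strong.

moderate positive

r = 0.39 > 0 so the relationship is positive.
|r| = 0.39, which falls in the moderate range.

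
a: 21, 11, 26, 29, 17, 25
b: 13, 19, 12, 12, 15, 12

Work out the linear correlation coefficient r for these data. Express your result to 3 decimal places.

n = 6, Σa = 129, Σb = 83, Σa² = 2993, Σb² = 1187, Σab = 1697
nΣab − ΣaΣb = 10182 − 10707 = -525
nΣa² − (Σa)² = 17958 − 16641 = 1317; nΣb² − (Σb)² = 7122 − 6889 = 233
r = -525 / √(1317 × 233) = -525 / 553.9504 ≈ -0.948

-0.948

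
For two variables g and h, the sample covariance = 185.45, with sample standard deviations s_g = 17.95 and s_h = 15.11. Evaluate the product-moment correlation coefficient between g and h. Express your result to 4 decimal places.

0.6838

r = Cov(g,h) / (s_g · s_h) = 185.45 / (17.95 × 15.11)
  = 185.45 / 271.2245 ≈ 0.6838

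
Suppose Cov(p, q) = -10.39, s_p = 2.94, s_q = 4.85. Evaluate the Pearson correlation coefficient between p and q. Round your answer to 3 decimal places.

-0.729

r = Cov(p,q) / (s_p · s_q) = -10.39 / (2.94 × 4.85)
  = -10.39 / 14.2590 ≈ -0.729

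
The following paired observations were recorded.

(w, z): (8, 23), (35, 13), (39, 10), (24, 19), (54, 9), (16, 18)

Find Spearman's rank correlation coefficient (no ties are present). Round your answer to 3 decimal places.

-0.943

Rank w: 1, 4, 5, 3, 6, 2
Rank z: 6, 3, 2, 5, 1, 4
d = rank(w) − rank(z): -5, 1, 3, -2, 5, -2; Σd² = 68
ρ = 1 − 6Σd² / [n(n²−1)] = 1 − 6×68 / (6×35) = 1 − 408/210 ≈ -0.943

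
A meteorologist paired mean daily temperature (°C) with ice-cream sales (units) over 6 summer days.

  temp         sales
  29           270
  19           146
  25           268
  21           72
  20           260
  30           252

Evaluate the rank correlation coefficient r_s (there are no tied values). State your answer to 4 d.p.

Rank temp: 5, 1, 4, 3, 2, 6
Rank sales: 6, 2, 5, 1, 4, 3
d = rank(temp) − rank(sales): -1, -1, -1, 2, -2, 3; Σd² = 20
ρ = 1 − 6Σd² / [n(n²−1)] = 1 − 6×20 / (6×35) = 1 − 120/210 ≈ 0.4286

0.4286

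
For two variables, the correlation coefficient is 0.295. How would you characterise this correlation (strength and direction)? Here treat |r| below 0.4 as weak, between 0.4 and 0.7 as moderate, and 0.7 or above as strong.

weak positive

r = 0.295 > 0 so the relationship is positive.
|r| = 0.295, which falls in the weak range.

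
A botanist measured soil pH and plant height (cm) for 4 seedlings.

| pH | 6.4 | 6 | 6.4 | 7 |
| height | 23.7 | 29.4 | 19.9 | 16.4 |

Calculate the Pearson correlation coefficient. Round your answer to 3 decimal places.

-0.928

n = 4, Σx = 25.8, Σy = 89.4, Σx² = 166.92, Σy² = 2091.02, Σxy = 570.24
nΣxy − ΣxΣy = 2280.96 − 2306.52 = -25.56
nΣx² − (Σx)² = 667.68 − 665.64 = 2.04; nΣy² − (Σy)² = 8364.08 − 7992.36 = 371.72
r = -25.56 / √(2.04 × 371.72) = -25.56 / 27.5374 ≈ -0.928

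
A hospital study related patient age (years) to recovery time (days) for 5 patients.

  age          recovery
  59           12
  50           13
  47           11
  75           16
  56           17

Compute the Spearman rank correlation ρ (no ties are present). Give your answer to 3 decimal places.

0.500

Rank age: 4, 2, 1, 5, 3
Rank recovery: 2, 3, 1, 4, 5
d = rank(age) − rank(recovery): 2, -1, 0, 1, -2; Σd² = 10
ρ = 1 − 6Σd² / [n(n²−1)] = 1 − 6×10 / (5×24) = 1 − 60/120 ≈ 0.500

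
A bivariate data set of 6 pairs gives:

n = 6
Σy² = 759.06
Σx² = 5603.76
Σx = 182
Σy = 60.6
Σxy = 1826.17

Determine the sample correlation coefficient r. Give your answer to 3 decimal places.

r = (nΣxy − ΣxΣy) / √[(nΣx² − (Σx)²)(nΣy² − (Σy)²)]
Numerator: 6×1826.17 − 182×60.6 = -72.18
Denominator: √[(33622.56 − 33124)(4554.36 − 3672.36)] = √[498.56 × 882] = 663.1213
r = -72.18 / 663.1213 ≈ -0.109

-0.109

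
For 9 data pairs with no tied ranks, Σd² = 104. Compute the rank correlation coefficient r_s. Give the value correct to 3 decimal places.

ρ = 1 − 6Σd² / [n(n²−1)] = 1 − 6×104 / (9×80)
  = 1 − 624/720 = 1 − 0.8667 ≈ 0.133

0.133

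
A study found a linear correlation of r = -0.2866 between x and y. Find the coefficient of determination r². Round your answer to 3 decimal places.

r² = (-0.2866)² = 0.082

0.082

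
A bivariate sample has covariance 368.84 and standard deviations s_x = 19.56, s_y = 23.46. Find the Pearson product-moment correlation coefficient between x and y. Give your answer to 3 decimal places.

r = Cov(x,y) / (s_x · s_y) = 368.84 / (19.56 × 23.46)
  = 368.84 / 458.8776 ≈ 0.804

0.804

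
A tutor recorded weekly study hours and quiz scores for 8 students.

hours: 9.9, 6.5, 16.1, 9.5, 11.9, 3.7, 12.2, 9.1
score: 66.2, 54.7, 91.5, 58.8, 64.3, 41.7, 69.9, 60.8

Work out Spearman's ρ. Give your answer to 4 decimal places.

Rank hours: 5, 2, 8, 4, 6, 1, 7, 3
Rank score: 6, 2, 8, 3, 5, 1, 7, 4
d = rank(hours) − rank(score): -1, 0, 0, 1, 1, 0, 0, -1; Σd² = 4
ρ = 1 − 6Σd² / [n(n²−1)] = 1 − 6×4 / (8×63) = 1 − 24/504 ≈ 0.9524

0.9524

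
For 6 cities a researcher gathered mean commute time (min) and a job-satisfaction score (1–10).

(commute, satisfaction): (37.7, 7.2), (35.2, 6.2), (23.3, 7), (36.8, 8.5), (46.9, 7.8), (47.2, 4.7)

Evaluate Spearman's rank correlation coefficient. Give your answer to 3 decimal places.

Rank commute: 4, 2, 1, 3, 5, 6
Rank satisfaction: 4, 2, 3, 6, 5, 1
d = rank(commute) − rank(satisfaction): 0, 0, -2, -3, 0, 5; Σd² = 38
ρ = 1 − 6Σd² / [n(n²−1)] = 1 − 6×38 / (6×35) = 1 − 228/210 ≈ -0.086

-0.086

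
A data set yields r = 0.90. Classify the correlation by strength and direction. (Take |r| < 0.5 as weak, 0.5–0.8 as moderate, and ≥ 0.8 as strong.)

strong positive

r = 0.90 > 0 so the relationship is positive.
|r| = 0.90, which falls in the strong range.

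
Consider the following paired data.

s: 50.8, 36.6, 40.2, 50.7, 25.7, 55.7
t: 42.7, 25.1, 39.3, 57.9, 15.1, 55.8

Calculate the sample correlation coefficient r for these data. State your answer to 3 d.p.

0.941

n = 6, Σs = 259.7, Σt = 235.9, Σs² = 11869.71, Σt² = 10691.85, Σst = 11099.34
nΣst − ΣsΣt = 66596.04 − 61263.23 = 5332.81
nΣs² − (Σs)² = 71218.26 − 67444.09 = 3774.17; nΣt² − (Σt)² = 64151.1 − 55648.81 = 8502.29
r = 5332.81 / √(3774.17 × 8502.29) = 5332.81 / 5664.7231 ≈ 0.941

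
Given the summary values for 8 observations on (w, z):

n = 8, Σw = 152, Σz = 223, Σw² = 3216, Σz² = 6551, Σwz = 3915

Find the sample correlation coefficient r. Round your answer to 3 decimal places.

-0.972

r = (nΣwz − ΣwΣz) / √[(nΣw² − (Σw)²)(nΣz² − (Σz)²)]
Numerator: 8×3915 − 152×223 = -2576
Denominator: √[(25728 − 23104)(52408 − 49729)] = √[2624 × 2679] = 2651.3574
r = -2576 / 2651.3574 ≈ -0.972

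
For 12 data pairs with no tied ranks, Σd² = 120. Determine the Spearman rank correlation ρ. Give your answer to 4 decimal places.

ρ = 1 − 6Σd² / [n(n²−1)] = 1 − 6×120 / (12×143)
  = 1 − 720/1716 = 1 − 0.41958 ≈ 0.5804

0.5804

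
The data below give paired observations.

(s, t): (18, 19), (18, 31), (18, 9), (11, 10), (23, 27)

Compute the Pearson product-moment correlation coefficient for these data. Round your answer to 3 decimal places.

0.613

n = 5, Σs = 88, Σt = 96, Σs² = 1622, Σt² = 2232, Σst = 1793
nΣst − ΣsΣt = 8965 − 8448 = 517
nΣs² − (Σs)² = 8110 − 7744 = 366; nΣt² − (Σt)² = 11160 − 9216 = 1944
r = 517 / √(366 × 1944) = 517 / 843.5070 ≈ 0.613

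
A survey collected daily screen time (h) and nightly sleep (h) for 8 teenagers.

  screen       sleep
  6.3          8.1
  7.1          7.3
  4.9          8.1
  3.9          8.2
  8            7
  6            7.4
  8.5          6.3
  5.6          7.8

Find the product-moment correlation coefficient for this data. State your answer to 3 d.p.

-0.892

n = 8, Σx = 50.3, Σy = 60.2, Σx² = 332.93, Σy² = 456.04, Σxy = 372.16
nΣxy − ΣxΣy = 2977.28 − 3028.06 = -50.78
nΣx² − (Σx)² = 2663.44 − 2530.09 = 133.35; nΣy² − (Σy)² = 3648.32 − 3624.04 = 24.28
r = -50.78 / √(133.35 × 24.28) = -50.78 / 56.9011 ≈ -0.892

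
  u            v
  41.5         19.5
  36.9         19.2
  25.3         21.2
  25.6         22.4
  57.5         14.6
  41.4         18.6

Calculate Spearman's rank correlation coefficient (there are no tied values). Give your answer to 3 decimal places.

-0.771

Rank u: 5, 3, 1, 2, 6, 4
Rank v: 4, 3, 5, 6, 1, 2
d = rank(u) − rank(v): 1, 0, -4, -4, 5, 2; Σd² = 62
ρ = 1 − 6Σd² / [n(n²−1)] = 1 − 6×62 / (6×35) = 1 − 372/210 ≈ -0.771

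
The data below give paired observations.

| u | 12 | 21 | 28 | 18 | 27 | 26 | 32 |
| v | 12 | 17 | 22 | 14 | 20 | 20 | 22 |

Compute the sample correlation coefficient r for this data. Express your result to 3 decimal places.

0.978

n = 7, Σu = 164, Σv = 127, Σu² = 4122, Σv² = 2397, Σuv = 3133
nΣuv − ΣuΣv = 21931 − 20828 = 1103
nΣu² − (Σu)² = 28854 − 26896 = 1958; nΣv² − (Σv)² = 16779 − 16129 = 650
r = 1103 / √(1958 × 650) = 1103 / 1128.1401 ≈ 0.978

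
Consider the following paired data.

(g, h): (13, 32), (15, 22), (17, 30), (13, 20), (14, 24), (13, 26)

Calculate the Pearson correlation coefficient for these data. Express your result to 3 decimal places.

0.225

n = 6, Σg = 85, Σh = 154, Σg² = 1217, Σh² = 4060, Σgh = 2190
nΣgh − ΣgΣh = 13140 − 13090 = 50
nΣg² − (Σg)² = 7302 − 7225 = 77; nΣh² − (Σh)² = 24360 − 23716 = 644
r = 50 / √(77 × 644) = 50 / 222.6836 ≈ 0.225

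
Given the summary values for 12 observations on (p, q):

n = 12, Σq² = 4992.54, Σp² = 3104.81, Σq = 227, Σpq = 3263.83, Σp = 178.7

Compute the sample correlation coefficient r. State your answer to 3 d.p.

-0.209

r = (nΣpq − ΣpΣq) / √[(nΣp² − (Σp)²)(nΣq² − (Σq)²)]
Numerator: 12×3263.83 − 178.7×227 = -1398.94
Denominator: √[(37257.72 − 31933.69)(59910.48 − 51529)] = √[5324.03 × 8381.48] = 6680.0637
r = -1398.94 / 6680.0637 ≈ -0.209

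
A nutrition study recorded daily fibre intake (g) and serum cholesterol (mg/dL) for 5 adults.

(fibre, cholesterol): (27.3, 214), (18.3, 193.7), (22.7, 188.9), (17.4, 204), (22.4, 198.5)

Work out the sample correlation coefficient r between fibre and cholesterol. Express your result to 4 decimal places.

n = 5, Σx = 108.1, Σy = 999.1, Σx² = 2399.99, Σy² = 200017.15, Σxy = 21670.94
nΣxy − ΣxΣy = 108354.7 − 108002.71 = 351.99
nΣx² − (Σx)² = 11999.95 − 11685.61 = 314.34; nΣy² − (Σy)² = 1000085.75 − 998200.81 = 1884.94
r = 351.99 / √(314.34 × 1884.94) = 351.99 / 769.7480 ≈ 0.4573

0.4573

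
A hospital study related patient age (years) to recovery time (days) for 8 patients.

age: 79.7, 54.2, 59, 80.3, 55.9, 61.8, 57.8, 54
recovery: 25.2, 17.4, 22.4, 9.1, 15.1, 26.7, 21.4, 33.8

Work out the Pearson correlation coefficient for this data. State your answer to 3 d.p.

-0.330

n = 8, Σx = 502.7, Σy = 171.1, Σx² = 32419.71, Σy² = 4063.67, Σxy = 10560.12
nΣxy − ΣxΣy = 84480.96 − 86011.97 = -1531.01
nΣx² − (Σx)² = 259357.68 − 252707.29 = 6650.39; nΣy² − (Σy)² = 32509.36 − 29275.21 = 3234.15
r = -1531.01 / √(6650.39 × 3234.15) = -1531.01 / 4637.7105 ≈ -0.330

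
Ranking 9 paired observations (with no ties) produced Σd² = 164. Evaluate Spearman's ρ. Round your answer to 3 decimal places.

ρ = 1 − 6Σd² / [n(n²−1)] = 1 − 6×164 / (9×80)
  = 1 − 984/720 = 1 − 1.3667 ≈ -0.367

-0.367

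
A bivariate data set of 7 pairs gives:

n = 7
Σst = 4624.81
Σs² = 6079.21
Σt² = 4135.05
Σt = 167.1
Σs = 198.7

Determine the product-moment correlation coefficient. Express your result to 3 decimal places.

-0.468

r = (nΣst − ΣsΣt) / √[(nΣs² − (Σs)²)(nΣt² − (Σt)²)]
Numerator: 7×4624.81 − 198.7×167.1 = -829.1
Denominator: √[(42554.47 − 39481.69)(28945.35 − 27922.41)] = √[3072.78 × 1022.94] = 1772.9268
r = -829.1 / 1772.9268 ≈ -0.468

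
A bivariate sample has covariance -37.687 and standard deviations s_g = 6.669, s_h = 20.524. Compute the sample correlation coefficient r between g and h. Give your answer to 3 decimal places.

-0.275

r = Cov(g,h) / (s_g · s_h) = -37.687 / (6.669 × 20.524)
  = -37.687 / 136.8746 ≈ -0.275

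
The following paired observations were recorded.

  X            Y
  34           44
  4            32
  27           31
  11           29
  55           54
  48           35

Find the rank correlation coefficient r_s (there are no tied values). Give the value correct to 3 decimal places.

Rank X: 4, 1, 3, 2, 6, 5
Rank Y: 5, 3, 2, 1, 6, 4
d = rank(X) − rank(Y): -1, -2, 1, 1, 0, 1; Σd² = 8
ρ = 1 − 6Σd² / [n(n²−1)] = 1 − 6×8 / (6×35) = 1 − 48/210 ≈ 0.771

0.771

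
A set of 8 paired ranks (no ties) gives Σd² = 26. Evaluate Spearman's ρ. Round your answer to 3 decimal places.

ρ = 1 − 6Σd² / [n(n²−1)] = 1 − 6×26 / (8×63)
  = 1 − 156/504 = 1 − 0.3095 ≈ 0.690

0.690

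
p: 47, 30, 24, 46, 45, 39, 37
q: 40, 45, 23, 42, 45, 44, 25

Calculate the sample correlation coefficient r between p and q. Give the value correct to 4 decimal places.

n = 7, Σp = 268, Σq = 264, Σp² = 10716, Σq² = 10504, Σpq = 10380
nΣpq − ΣpΣq = 72660 − 70752 = 1908
nΣp² − (Σp)² = 75012 − 71824 = 3188; nΣq² − (Σq)² = 73528 − 69696 = 3832
r = 1908 / √(3188 × 3832) = 1908 / 3495.1990 ≈ 0.5459

0.5459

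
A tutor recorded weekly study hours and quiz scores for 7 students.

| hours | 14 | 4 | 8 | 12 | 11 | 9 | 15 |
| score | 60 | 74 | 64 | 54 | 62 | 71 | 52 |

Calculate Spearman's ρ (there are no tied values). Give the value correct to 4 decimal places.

Rank hours: 6, 1, 2, 5, 4, 3, 7
Rank score: 3, 7, 5, 2, 4, 6, 1
d = rank(hours) − rank(score): 3, -6, -3, 3, 0, -3, 6; Σd² = 108
ρ = 1 − 6Σd² / [n(n²−1)] = 1 − 6×108 / (7×48) = 1 − 648/336 ≈ -0.9286

-0.9286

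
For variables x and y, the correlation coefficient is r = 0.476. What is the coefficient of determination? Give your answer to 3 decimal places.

r² = (0.476)² = 0.227

0.227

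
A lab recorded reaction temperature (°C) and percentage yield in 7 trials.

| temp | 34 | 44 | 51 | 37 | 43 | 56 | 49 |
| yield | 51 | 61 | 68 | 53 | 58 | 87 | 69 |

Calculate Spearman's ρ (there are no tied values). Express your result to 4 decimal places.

0.9643

Rank temp: 1, 4, 6, 2, 3, 7, 5
Rank yield: 1, 4, 5, 2, 3, 7, 6
d = rank(temp) − rank(yield): 0, 0, 1, 0, 0, 0, -1; Σd² = 2
ρ = 1 − 6Σd² / [n(n²−1)] = 1 − 6×2 / (7×48) = 1 − 12/336 ≈ 0.9643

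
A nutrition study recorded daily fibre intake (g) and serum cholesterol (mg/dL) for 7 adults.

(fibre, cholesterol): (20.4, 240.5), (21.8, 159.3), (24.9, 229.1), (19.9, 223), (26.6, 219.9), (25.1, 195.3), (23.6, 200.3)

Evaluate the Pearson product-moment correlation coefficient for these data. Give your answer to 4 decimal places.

-0.0554

n = 7, Σx = 162.3, Σy = 1467.4, Σx² = 3801.95, Σy² = 312050.74, Σxy = 33999.68
nΣxy − ΣxΣy = 237997.76 − 238159.02 = -161.26
nΣx² − (Σx)² = 26613.65 − 26341.29 = 272.36; nΣy² − (Σy)² = 2184355.18 − 2153262.76 = 31092.42
r = -161.26 / √(272.36 × 31092.42) = -161.26 / 2910.0398 ≈ -0.0554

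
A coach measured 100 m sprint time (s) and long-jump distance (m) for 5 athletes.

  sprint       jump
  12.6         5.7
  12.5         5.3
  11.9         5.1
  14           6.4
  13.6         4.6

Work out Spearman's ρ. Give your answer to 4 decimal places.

0.4000

Rank sprint: 3, 2, 1, 5, 4
Rank jump: 4, 3, 2, 5, 1
d = rank(sprint) − rank(jump): -1, -1, -1, 0, 3; Σd² = 12
ρ = 1 − 6Σd² / [n(n²−1)] = 1 − 6×12 / (5×24) = 1 − 72/120 ≈ 0.4000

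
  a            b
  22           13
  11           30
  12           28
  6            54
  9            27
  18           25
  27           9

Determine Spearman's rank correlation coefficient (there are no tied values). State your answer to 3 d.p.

-0.893

Rank a: 6, 3, 4, 1, 2, 5, 7
Rank b: 2, 6, 5, 7, 4, 3, 1
d = rank(a) − rank(b): 4, -3, -1, -6, -2, 2, 6; Σd² = 106
ρ = 1 − 6Σd² / [n(n²−1)] = 1 − 6×106 / (7×48) = 1 − 636/336 ≈ -0.893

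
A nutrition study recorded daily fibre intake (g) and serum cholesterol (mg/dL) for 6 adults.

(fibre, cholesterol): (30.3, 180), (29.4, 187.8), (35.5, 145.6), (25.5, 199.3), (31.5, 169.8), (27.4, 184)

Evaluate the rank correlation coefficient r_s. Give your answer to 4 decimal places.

Rank fibre: 4, 3, 6, 1, 5, 2
Rank cholesterol: 3, 5, 1, 6, 2, 4
d = rank(fibre) − rank(cholesterol): 1, -2, 5, -5, 3, -2; Σd² = 68
ρ = 1 − 6Σd² / [n(n²−1)] = 1 − 6×68 / (6×35) = 1 − 408/210 ≈ -0.9429

-0.9429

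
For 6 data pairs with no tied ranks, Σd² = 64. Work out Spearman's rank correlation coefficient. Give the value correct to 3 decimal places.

-0.829

ρ = 1 − 6Σd² / [n(n²−1)] = 1 − 6×64 / (6×35)
  = 1 − 384/210 = 1 − 1.8286 ≈ -0.829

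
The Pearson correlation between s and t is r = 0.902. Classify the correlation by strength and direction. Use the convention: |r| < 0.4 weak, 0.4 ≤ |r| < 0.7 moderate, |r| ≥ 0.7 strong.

strong positive

r = 0.902 > 0 so the relationship is positive.
|r| = 0.902, which falls in the strong range.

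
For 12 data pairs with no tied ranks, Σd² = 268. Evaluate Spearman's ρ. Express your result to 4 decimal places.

0.0629

ρ = 1 − 6Σd² / [n(n²−1)] = 1 − 6×268 / (12×143)
  = 1 − 1608/1716 = 1 − 0.93706 ≈ 0.0629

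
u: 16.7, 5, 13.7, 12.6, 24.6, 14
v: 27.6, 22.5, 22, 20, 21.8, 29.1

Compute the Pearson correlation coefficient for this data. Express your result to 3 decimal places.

n = 6, Σu = 86.6, Σv = 143, Σu² = 1451.5, Σv² = 3474.06, Σuv = 2070.5
nΣuv − ΣuΣv = 12423 − 12383.8 = 39.2
nΣu² − (Σu)² = 8709 − 7499.56 = 1209.44; nΣv² − (Σv)² = 20844.36 − 20449 = 395.36
r = 39.2 / √(1209.44 × 395.36) = 39.2 / 691.4942 ≈ 0.057

0.057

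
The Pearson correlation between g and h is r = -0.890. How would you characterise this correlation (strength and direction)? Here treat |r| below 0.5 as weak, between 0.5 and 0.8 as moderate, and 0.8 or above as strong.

strong negative

r = -0.890 < 0 so the relationship is negative.
|r| = 0.890, which falls in the strong range.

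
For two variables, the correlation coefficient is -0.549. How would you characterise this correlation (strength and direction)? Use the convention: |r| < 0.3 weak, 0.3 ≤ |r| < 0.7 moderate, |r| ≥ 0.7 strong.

r = -0.549 < 0 so the relationship is negative.
|r| = 0.549, which falls in the moderate range.

moderate negative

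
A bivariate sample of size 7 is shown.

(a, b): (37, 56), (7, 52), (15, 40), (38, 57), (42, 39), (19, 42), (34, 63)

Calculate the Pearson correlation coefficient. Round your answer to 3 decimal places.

n = 7, Σa = 192, Σb = 349, Σa² = 6368, Σb² = 17943, Σab = 9780
nΣab − ΣaΣb = 68460 − 67008 = 1452
nΣa² − (Σa)² = 44576 − 36864 = 7712; nΣb² − (Σb)² = 125601 − 121801 = 3800
r = 1452 / √(7712 × 3800) = 1452 / 5413.4647 ≈ 0.268

0.268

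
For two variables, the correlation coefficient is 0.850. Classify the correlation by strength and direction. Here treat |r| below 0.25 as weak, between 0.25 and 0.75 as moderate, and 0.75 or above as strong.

strong positive

r = 0.850 > 0 so the relationship is positive.
|r| = 0.850, which falls in the strong range.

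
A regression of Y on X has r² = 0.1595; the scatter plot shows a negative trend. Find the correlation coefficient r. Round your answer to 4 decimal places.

-0.3994

|r| = √0.1595 = 0.3994
The association is negative, so r = −0.3994.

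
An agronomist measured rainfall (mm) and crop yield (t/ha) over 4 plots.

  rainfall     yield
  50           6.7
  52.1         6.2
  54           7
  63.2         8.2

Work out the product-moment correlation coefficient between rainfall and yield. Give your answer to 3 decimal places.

0.922

n = 4, Σx = 219.3, Σy = 28.1, Σx² = 12124.65, Σy² = 199.57, Σxy = 1554.26
nΣxy − ΣxΣy = 6217.04 − 6162.33 = 54.71
nΣx² − (Σx)² = 48498.6 − 48092.49 = 406.11; nΣy² − (Σy)² = 798.28 − 789.61 = 8.67
r = 54.71 / √(406.11 × 8.67) = 54.71 / 59.3378 ≈ 0.922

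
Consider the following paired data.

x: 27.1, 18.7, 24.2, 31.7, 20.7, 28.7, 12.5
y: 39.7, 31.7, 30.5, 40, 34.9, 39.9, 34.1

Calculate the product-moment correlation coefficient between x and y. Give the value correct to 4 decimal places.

n = 7, Σx = 163.6, Σy = 250.8, Σx² = 4083.06, Σy² = 9084.06, Σxy = 5968.57
nΣxy − ΣxΣy = 41779.99 − 41030.88 = 749.11
nΣx² − (Σx)² = 28581.42 − 26764.96 = 1816.46; nΣy² − (Σy)² = 63588.42 − 62900.64 = 687.78
r = 749.11 / √(1816.46 × 687.78) = 749.11 / 1117.7320 ≈ 0.6702

0.6702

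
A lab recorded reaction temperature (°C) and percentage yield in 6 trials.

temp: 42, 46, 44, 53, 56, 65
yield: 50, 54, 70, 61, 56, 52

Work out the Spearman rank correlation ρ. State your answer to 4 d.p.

Rank temp: 1, 3, 2, 4, 5, 6
Rank yield: 1, 3, 6, 5, 4, 2
d = rank(temp) − rank(yield): 0, 0, -4, -1, 1, 4; Σd² = 34
ρ = 1 − 6Σd² / [n(n²−1)] = 1 − 6×34 / (6×35) = 1 − 204/210 ≈ 0.0286

0.0286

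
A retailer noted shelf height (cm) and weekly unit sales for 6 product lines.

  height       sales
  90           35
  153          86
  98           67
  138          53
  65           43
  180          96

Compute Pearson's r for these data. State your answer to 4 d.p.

0.8412

n = 6, Σx = 724, Σy = 380, Σx² = 96782, Σy² = 26984, Σxy = 50263
nΣxy − ΣxΣy = 301578 − 275120 = 26458
nΣx² − (Σx)² = 580692 − 524176 = 56516; nΣy² − (Σy)² = 161904 − 144400 = 17504
r = 26458 / √(56516 × 17504) = 26458 / 31452.4413 ≈ 0.8412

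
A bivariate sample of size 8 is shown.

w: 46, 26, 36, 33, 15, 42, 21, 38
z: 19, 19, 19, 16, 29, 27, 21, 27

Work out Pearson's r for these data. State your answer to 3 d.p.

n = 8, Σw = 257, Σz = 177, Σw² = 9051, Σz² = 4079, Σwz = 5616
nΣwz − ΣwΣz = 44928 − 45489 = -561
nΣw² − (Σw)² = 72408 − 66049 = 6359; nΣz² − (Σz)² = 32632 − 31329 = 1303
r = -561 / √(6359 × 1303) = -561 / 2878.5026 ≈ -0.195

-0.195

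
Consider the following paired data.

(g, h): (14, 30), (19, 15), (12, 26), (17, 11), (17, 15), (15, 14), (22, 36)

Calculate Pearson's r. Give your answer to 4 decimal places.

0.1313

n = 7, Σg = 116, Σh = 147, Σg² = 1988, Σh² = 3639, Σgh = 2461
nΣgh − ΣgΣh = 17227 − 17052 = 175
nΣg² − (Σg)² = 13916 − 13456 = 460; nΣh² − (Σh)² = 25473 − 21609 = 3864
r = 175 / √(460 × 3864) = 175 / 1333.2067 ≈ 0.1313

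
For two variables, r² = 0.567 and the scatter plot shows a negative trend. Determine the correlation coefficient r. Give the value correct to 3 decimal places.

-0.753

|r| = √0.567 = 0.753
The association is negative, so r = −0.753.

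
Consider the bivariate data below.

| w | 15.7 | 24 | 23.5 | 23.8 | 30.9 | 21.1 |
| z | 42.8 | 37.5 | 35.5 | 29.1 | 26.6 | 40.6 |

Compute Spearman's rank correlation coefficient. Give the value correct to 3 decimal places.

-0.829

Rank w: 1, 5, 3, 4, 6, 2
Rank z: 6, 4, 3, 2, 1, 5
d = rank(w) − rank(z): -5, 1, 0, 2, 5, -3; Σd² = 64
ρ = 1 − 6Σd² / [n(n²−1)] = 1 − 6×64 / (6×35) = 1 − 384/210 ≈ -0.829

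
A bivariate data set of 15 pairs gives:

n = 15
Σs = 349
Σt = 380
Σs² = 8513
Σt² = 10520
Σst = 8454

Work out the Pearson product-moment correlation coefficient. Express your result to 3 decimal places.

r = (nΣst − ΣsΣt) / √[(nΣs² − (Σs)²)(nΣt² − (Σt)²)]
Numerator: 15×8454 − 349×380 = -5810
Denominator: √[(127695 − 121801)(157800 − 144400)] = √[5894 × 13400] = 8887.0468
r = -5810 / 8887.0468 ≈ -0.654

-0.654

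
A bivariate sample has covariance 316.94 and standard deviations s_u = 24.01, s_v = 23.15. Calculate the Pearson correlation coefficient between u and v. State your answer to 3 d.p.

r = Cov(u,v) / (s_u · s_v) = 316.94 / (24.01 × 23.15)
  = 316.94 / 555.8315 ≈ 0.570

0.570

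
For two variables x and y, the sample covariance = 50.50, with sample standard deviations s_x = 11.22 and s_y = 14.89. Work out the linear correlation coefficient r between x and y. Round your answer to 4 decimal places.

0.3023

r = Cov(x,y) / (s_x · s_y) = 50.50 / (11.22 × 14.89)
  = 50.50 / 167.0658 ≈ 0.3023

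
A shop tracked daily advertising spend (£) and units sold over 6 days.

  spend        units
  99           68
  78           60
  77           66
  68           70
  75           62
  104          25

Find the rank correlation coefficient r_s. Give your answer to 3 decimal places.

Rank spend: 5, 4, 3, 1, 2, 6
Rank units: 5, 2, 4, 6, 3, 1
d = rank(spend) − rank(units): 0, 2, -1, -5, -1, 5; Σd² = 56
ρ = 1 − 6Σd² / [n(n²−1)] = 1 − 6×56 / (6×35) = 1 − 336/210 ≈ -0.600

-0.600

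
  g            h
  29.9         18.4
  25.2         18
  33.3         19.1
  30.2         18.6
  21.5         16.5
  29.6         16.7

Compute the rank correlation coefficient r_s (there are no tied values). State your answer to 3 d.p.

0.943

Rank g: 4, 2, 6, 5, 1, 3
Rank h: 4, 3, 6, 5, 1, 2
d = rank(g) − rank(h): 0, -1, 0, 0, 0, 1; Σd² = 2
ρ = 1 − 6Σd² / [n(n²−1)] = 1 − 6×2 / (6×35) = 1 − 12/210 ≈ 0.943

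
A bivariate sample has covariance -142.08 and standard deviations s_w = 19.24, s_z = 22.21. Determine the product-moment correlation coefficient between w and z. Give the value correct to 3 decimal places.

r = Cov(w,z) / (s_w · s_z) = -142.08 / (19.24 × 22.21)
  = -142.08 / 427.3204 ≈ -0.332

-0.332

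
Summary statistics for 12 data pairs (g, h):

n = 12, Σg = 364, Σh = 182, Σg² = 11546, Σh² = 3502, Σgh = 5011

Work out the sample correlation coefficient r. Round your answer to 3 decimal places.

r = (nΣgh − ΣgΣh) / √[(nΣg² − (Σg)²)(nΣh² − (Σh)²)]
Numerator: 12×5011 − 364×182 = -6116
Denominator: √[(138552 − 132496)(42024 − 33124)] = √[6056 × 8900] = 7341.5530
r = -6116 / 7341.5530 ≈ -0.833

-0.833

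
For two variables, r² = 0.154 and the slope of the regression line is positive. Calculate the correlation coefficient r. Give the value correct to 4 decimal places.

0.3924

|r| = √0.154 = 0.3924
The association is positive, so r = 0.3924.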